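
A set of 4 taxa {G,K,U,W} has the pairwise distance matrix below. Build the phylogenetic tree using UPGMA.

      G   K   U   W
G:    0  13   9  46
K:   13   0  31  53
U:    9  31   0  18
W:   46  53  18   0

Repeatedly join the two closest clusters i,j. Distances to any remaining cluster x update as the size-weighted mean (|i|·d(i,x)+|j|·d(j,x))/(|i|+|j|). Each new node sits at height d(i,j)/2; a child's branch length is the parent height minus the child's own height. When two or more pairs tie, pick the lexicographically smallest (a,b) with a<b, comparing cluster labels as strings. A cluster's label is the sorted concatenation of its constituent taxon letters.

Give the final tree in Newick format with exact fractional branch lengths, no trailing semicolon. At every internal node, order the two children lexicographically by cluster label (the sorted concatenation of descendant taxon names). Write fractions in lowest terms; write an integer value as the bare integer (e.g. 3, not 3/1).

(((G:9/2,U:9/2):13/2,K:11):17/2,W:39/2)

step 1: merge (G,U) at d=9; branch lengths G→9/2, U→9/2; new cluster GU
  updated: d(GU,K)=22, d(GU,W)=32
step 2: merge (GU,K) at d=22; branch lengths GU→13/2, K→11; new cluster GKU
  updated: d(GKU,W)=39
step 3: merge (GKU,W) at d=39; branch lengths GKU→17/2, W→39/2; new cluster GKUW
final tree: (((G:9/2,U:9/2):13/2,K:11):17/2,W:39/2)
total length: 109/2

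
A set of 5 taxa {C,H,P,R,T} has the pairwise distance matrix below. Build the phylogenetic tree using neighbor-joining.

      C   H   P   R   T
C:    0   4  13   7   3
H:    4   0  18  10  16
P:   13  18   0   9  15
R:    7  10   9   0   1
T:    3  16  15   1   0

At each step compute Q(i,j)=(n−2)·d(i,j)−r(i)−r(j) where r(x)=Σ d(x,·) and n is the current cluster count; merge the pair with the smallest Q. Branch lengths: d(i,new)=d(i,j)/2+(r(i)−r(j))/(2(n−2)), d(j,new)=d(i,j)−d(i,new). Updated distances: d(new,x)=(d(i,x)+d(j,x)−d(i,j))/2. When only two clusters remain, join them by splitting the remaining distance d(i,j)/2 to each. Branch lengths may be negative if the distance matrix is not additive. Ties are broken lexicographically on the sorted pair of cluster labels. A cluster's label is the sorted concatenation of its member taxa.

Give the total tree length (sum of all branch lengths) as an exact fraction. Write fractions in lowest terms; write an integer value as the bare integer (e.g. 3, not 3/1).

iteration 1: select C,H (d=4, Q=-63); attach at lengths (-3/2, 11/2); label the merged cluster CH
  updated: d(CH,P)=27/2, d(CH,R)=13/2, d(CH,T)=15/2
iteration 2: select CH,P (d=27/2, Q=-38); attach at lengths (17/4, 37/4); label the merged cluster CHP
  updated: d(CHP,R)=1, d(CHP,T)=9/2
iteration 3: select CHP,R (d=1, Q=-13/2); attach at lengths (9/4, -5/4); label the merged cluster CHPR
  updated: d(CHPR,T)=9/4
iteration 4: select CHPR,T (d=9/4); attach at lengths (9/8, 9/8); label the merged cluster CHPRT
final tree: ((((C:-3/2,H:11/2):17/4,P:37/4):9/4,R:-5/4):9/8,T:9/8)
total length: 83/4

83/4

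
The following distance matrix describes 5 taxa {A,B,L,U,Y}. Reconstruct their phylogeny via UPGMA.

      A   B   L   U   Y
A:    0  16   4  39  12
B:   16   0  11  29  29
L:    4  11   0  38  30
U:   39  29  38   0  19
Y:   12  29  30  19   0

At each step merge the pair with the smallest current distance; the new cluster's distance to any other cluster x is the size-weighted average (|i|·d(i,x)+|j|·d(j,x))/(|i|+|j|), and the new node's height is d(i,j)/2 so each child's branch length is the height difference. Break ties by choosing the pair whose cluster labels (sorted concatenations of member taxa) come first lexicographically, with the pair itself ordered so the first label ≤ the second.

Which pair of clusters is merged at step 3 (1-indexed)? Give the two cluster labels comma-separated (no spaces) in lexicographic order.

1. join A+L (d=4) ⇒ AL; edges |A|=2, |L|=2
  updated: d(AL,B)=27/2, d(AL,U)=77/2, d(AL,Y)=21
2. join AL+B (d=27/2) ⇒ ABL; edges |AL|=19/4, |B|=27/4
  updated: d(ABL,U)=106/3, d(ABL,Y)=71/3
3. join U+Y (d=19) ⇒ UY; edges |U|=19/2, |Y|=19/2
  updated: d(ABL,UY)=59/2
4. join ABL+UY (d=59/2) ⇒ ABLUY; edges |ABL|=8, |UY|=21/4
final tree: (((A:2,L:2):19/4,B:27/4):8,(U:19/2,Y:19/2):21/4)
total length: 191/4

U,Y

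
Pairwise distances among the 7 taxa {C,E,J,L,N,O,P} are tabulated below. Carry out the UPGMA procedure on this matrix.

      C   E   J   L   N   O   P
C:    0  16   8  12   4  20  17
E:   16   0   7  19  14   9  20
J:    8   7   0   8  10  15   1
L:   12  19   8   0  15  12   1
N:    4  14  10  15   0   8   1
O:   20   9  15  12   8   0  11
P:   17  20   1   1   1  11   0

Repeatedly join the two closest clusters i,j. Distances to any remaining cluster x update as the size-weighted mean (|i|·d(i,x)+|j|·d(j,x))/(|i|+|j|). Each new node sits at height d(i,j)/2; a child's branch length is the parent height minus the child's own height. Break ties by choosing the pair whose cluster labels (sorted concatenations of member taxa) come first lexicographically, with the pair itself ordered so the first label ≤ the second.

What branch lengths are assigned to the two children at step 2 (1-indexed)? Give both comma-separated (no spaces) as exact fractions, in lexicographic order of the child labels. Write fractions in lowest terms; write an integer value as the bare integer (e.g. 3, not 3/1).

2,2

step 1: merge (J,P) at d=1; branch lengths J→1/2, P→1/2; new cluster JP
  updated: d(C,JP)=25/2, d(E,JP)=27/2, d(JP,L)=9/2, d(JP,N)=11/2, d(JP,O)=13
step 2: merge (C,N) at d=4; branch lengths C→2, N→2; new cluster CN
  updated: d(CN,E)=15, d(CN,JP)=9, d(CN,L)=27/2, d(CN,O)=14
step 3: merge (JP,L) at d=9/2; branch lengths JP→7/4, L→9/4; new cluster JLP
  updated: d(CN,JLP)=21/2, d(E,JLP)=46/3, d(JLP,O)=38/3
step 4: merge (E,O) at d=9; branch lengths E→9/2, O→9/2; new cluster EO
  updated: d(CN,EO)=29/2, d(EO,JLP)=14
step 5: merge (CN,JLP) at d=21/2; branch lengths CN→13/4, JLP→3; new cluster CJLNP
  updated: d(CJLNP,EO)=71/5
step 6: merge (CJLNP,EO) at d=71/5; branch lengths CJLNP→37/20, EO→13/5; new cluster CEJLNOP
final tree: (((C:2,N:2):13/4,((J:1/2,P:1/2):7/4,L:9/4):3):37/20,(E:9/2,O:9/2):13/5)
total length: 287/10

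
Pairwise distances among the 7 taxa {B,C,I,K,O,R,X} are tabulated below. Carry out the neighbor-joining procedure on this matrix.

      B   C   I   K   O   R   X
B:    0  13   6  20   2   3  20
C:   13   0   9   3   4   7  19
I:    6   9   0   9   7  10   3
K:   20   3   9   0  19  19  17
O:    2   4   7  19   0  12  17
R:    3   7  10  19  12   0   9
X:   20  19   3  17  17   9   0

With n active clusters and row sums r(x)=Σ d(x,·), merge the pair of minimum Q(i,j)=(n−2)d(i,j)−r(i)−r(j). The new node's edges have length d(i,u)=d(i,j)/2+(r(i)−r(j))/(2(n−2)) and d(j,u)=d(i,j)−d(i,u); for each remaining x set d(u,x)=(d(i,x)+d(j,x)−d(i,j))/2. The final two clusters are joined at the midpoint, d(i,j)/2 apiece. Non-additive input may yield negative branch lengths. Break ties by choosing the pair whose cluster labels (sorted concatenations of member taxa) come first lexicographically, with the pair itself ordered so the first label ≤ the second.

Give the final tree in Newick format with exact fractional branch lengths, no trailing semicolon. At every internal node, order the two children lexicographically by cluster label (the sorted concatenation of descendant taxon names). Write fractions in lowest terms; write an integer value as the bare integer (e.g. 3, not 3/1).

((((B:1/2,O:3/2):15/4,R:11/4):7/4,(C:-17/10,K:47/10):13/2):2,(I:-5/2,X:11/2):2)

step 1: merge (C,K) at d=3, Q=-127; branch lengths C→-17/10, K→47/10; new cluster CK
  updated: d(B,CK)=15, d(CK,I)=15/2, d(CK,O)=10, d(CK,R)=23/2, d(CK,X)=33/2
step 2: merge (I,X) at d=3, Q=-87; branch lengths I→-5/2, X→11/2; new cluster IX
  updated: d(B,IX)=23/2, d(CK,IX)=21/2, d(IX,O)=21/2, d(IX,R)=8
step 3: merge (B,O) at d=2, Q=-60; branch lengths B→1/2, O→3/2; new cluster BO
  updated: d(BO,CK)=23/2, d(BO,IX)=10, d(BO,R)=13/2
step 4: merge (BO,R) at d=13/2, Q=-41; branch lengths BO→15/4, R→11/4; new cluster BOR
  updated: d(BOR,CK)=33/4, d(BOR,IX)=23/4
step 5: merge (BOR,CK) at d=33/4, Q=-49/2; branch lengths BOR→7/4, CK→13/2; new cluster BCKOR
  updated: d(BCKOR,IX)=4
step 6: merge (BCKOR,IX) at d=4; branch lengths BCKOR→2, IX→2; new cluster BCIKORX
final tree: ((((B:1/2,O:3/2):15/4,R:11/4):7/4,(C:-17/10,K:47/10):13/2):2,(I:-5/2,X:11/2):2)
total length: 107/4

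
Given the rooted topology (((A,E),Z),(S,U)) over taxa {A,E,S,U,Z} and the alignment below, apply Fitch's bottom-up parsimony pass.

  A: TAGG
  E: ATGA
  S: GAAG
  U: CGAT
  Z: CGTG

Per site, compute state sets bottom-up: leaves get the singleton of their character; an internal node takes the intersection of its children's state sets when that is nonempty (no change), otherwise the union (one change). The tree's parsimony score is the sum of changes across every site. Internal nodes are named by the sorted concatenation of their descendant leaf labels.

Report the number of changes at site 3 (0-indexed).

2

AE@0: {T} ∪ {A} = {A,T} (union, +1)
AEZ@0: {A,T} ∪ {C} = {A,C,T} (union, +1)
SU@0: {G} ∪ {C} = {C,G} (union, +1)
AESUZ@0: {A,C,T} ∩ {C,G} = {C} (intersection, +0)
AE@1: {A} ∪ {T} = {A,T} (union, +1)
AEZ@1: {A,T} ∪ {G} = {A,G,T} (union, +1)
SU@1: {A} ∪ {G} = {A,G} (union, +1)
AESUZ@1: {A,G,T} ∩ {A,G} = {A,G} (intersection, +0)
AE@2: {G} ∩ {G} = {G} (intersection, +0)
AEZ@2: {G} ∪ {T} = {G,T} (union, +1)
SU@2: {A} ∩ {A} = {A} (intersection, +0)
AESUZ@2: {G,T} ∪ {A} = {A,G,T} (union, +1)
AE@3: {G} ∪ {A} = {A,G} (union, +1)
AEZ@3: {A,G} ∩ {G} = {G} (intersection, +0)
SU@3: {G} ∪ {T} = {G,T} (union, +1)
AESUZ@3: {G} ∩ {G,T} = {G} (intersection, +0)
per-site changes: [3, 3, 2, 2]; total = 10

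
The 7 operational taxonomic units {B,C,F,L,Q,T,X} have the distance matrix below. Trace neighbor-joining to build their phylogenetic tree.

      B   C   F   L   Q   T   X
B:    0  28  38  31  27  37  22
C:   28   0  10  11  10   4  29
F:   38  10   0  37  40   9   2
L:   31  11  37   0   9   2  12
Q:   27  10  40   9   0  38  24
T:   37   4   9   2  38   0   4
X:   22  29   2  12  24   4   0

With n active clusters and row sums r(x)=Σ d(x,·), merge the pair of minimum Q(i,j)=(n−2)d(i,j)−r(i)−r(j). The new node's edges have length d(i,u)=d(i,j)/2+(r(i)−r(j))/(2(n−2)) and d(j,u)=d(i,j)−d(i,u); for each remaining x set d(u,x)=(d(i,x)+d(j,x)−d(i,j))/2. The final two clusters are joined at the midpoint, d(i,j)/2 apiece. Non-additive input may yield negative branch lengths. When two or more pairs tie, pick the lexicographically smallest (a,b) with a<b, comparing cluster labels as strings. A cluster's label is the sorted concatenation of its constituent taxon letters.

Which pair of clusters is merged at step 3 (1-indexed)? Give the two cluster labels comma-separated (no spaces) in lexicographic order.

iteration 1: select F,X (d=2, Q=-219); attach at lengths (53/10, -33/10); label the merged cluster FX
  updated: d(B,FX)=29, d(C,FX)=37/2, d(FX,L)=47/2, d(FX,Q)=31, d(FX,T)=11/2
iteration 2: select FX,T (d=11/2, Q=-172); attach at lengths (43/8, 1/8); label the merged cluster FTX
  updated: d(B,FTX)=121/4, d(C,FTX)=17/2, d(FTX,L)=10, d(FTX,Q)=127/4
iteration 3: select B,Q (d=27, Q=-113); attach at lengths (239/12, 85/12); label the merged cluster BQ
  updated: d(BQ,C)=11/2, d(BQ,FTX)=35/2, d(BQ,L)=13/2
iteration 4: select BQ,L (d=13/2, Q=-44); attach at lengths (15/4, 11/4); label the merged cluster BLQ
  updated: d(BLQ,C)=5, d(BLQ,FTX)=21/2
iteration 5: select BLQ,C (d=5, Q=-24); attach at lengths (7/2, 3/2); label the merged cluster BCLQ
  updated: d(BCLQ,FTX)=7
iteration 6: select BCLQ,FTX (d=7); attach at lengths (7/2, 7/2); label the merged cluster BCFLQTX
final tree: ((((B:239/12,Q:85/12):15/4,L:11/4):7/2,C:3/2):7/2,((F:53/10,X:-33/10):43/8,T:1/8):7/2)
total length: 53

B,Q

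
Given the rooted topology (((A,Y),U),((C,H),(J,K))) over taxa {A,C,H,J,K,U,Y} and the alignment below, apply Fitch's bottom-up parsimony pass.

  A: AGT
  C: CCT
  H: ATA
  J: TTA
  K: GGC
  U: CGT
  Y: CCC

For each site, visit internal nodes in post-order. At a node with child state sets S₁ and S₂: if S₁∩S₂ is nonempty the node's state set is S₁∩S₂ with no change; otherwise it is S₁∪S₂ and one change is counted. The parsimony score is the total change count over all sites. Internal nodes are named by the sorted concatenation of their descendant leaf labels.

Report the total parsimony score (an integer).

12

AY@0: {A} ∪ {C} = {A,C} (union, +1)
AUY@0: {A,C} ∩ {C} = {C} (intersection, +0)
CH@0: {C} ∪ {A} = {A,C} (union, +1)
JK@0: {T} ∪ {G} = {G,T} (union, +1)
CHJK@0: {A,C} ∪ {G,T} = {A,C,G,T} (union, +1)
ACHJKUY@0: {C} ∩ {A,C,G,T} = {C} (intersection, +0)
AY@1: {G} ∪ {C} = {C,G} (union, +1)
AUY@1: {C,G} ∩ {G} = {G} (intersection, +0)
CH@1: {C} ∪ {T} = {C,T} (union, +1)
JK@1: {T} ∪ {G} = {G,T} (union, +1)
CHJK@1: {C,T} ∩ {G,T} = {T} (intersection, +0)
ACHJKUY@1: {G} ∪ {T} = {G,T} (union, +1)
AY@2: {T} ∪ {C} = {C,T} (union, +1)
AUY@2: {C,T} ∩ {T} = {T} (intersection, +0)
CH@2: {T} ∪ {A} = {A,T} (union, +1)
JK@2: {A} ∪ {C} = {A,C} (union, +1)
CHJK@2: {A,T} ∩ {A,C} = {A} (intersection, +0)
ACHJKUY@2: {T} ∪ {A} = {A,T} (union, +1)
per-site changes: [4, 4, 4]; total = 12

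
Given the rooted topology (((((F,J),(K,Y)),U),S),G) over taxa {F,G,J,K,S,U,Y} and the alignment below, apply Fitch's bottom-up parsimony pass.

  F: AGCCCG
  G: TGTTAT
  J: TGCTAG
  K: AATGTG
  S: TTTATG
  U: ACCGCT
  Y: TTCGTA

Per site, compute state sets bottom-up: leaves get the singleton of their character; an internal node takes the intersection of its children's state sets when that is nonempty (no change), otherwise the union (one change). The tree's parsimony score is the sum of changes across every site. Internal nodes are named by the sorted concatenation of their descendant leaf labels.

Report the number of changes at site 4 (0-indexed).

4

[col 0] FJ: children F:{A}, J:{T} ∪→ {A,T}; cost 1
[col 0] KY: children K:{A}, Y:{T} ∪→ {A,T}; cost 1
[col 0] FJKY: children FJ:{A,T}, KY:{A,T} ∩→ {A,T}; cost 0
[col 0] FJKUY: children FJKY:{A,T}, U:{A} ∩→ {A}; cost 0
[col 0] FJKSUY: children FJKUY:{A}, S:{T} ∪→ {A,T}; cost 1
[col 0] FGJKSUY: children FJKSUY:{A,T}, G:{T} ∩→ {T}; cost 0
[col 1] FJ: children F:{G}, J:{G} ∩→ {G}; cost 0
[col 1] KY: children K:{A}, Y:{T} ∪→ {A,T}; cost 1
[col 1] FJKY: children FJ:{G}, KY:{A,T} ∪→ {A,G,T}; cost 1
[col 1] FJKUY: children FJKY:{A,G,T}, U:{C} ∪→ {A,C,G,T}; cost 1
[col 1] FJKSUY: children FJKUY:{A,C,G,T}, S:{T} ∩→ {T}; cost 0
[col 1] FGJKSUY: children FJKSUY:{T}, G:{G} ∪→ {G,T}; cost 1
[col 2] FJ: children F:{C}, J:{C} ∩→ {C}; cost 0
[col 2] KY: children K:{T}, Y:{C} ∪→ {C,T}; cost 1
[col 2] FJKY: children FJ:{C}, KY:{C,T} ∩→ {C}; cost 0
[col 2] FJKUY: children FJKY:{C}, U:{C} ∩→ {C}; cost 0
[col 2] FJKSUY: children FJKUY:{C}, S:{T} ∪→ {C,T}; cost 1
[col 2] FGJKSUY: children FJKSUY:{C,T}, G:{T} ∩→ {T}; cost 0
[col 3] FJ: children F:{C}, J:{T} ∪→ {C,T}; cost 1
[col 3] KY: children K:{G}, Y:{G} ∩→ {G}; cost 0
[col 3] FJKY: children FJ:{C,T}, KY:{G} ∪→ {C,G,T}; cost 1
[col 3] FJKUY: children FJKY:{C,G,T}, U:{G} ∩→ {G}; cost 0
[col 3] FJKSUY: children FJKUY:{G}, S:{A} ∪→ {A,G}; cost 1
[col 3] FGJKSUY: children FJKSUY:{A,G}, G:{T} ∪→ {A,G,T}; cost 1
[col 4] FJ: children F:{C}, J:{A} ∪→ {A,C}; cost 1
[col 4] KY: children K:{T}, Y:{T} ∩→ {T}; cost 0
[col 4] FJKY: children FJ:{A,C}, KY:{T} ∪→ {A,C,T}; cost 1
[col 4] FJKUY: children FJKY:{A,C,T}, U:{C} ∩→ {C}; cost 0
[col 4] FJKSUY: children FJKUY:{C}, S:{T} ∪→ {C,T}; cost 1
[col 4] FGJKSUY: children FJKSUY:{C,T}, G:{A} ∪→ {A,C,T}; cost 1
[col 5] FJ: children F:{G}, J:{G} ∩→ {G}; cost 0
[col 5] KY: children K:{G}, Y:{A} ∪→ {A,G}; cost 1
[col 5] FJKY: children FJ:{G}, KY:{A,G} ∩→ {G}; cost 0
[col 5] FJKUY: children FJKY:{G}, U:{T} ∪→ {G,T}; cost 1
[col 5] FJKSUY: children FJKUY:{G,T}, S:{G} ∩→ {G}; cost 0
[col 5] FGJKSUY: children FJKSUY:{G}, G:{T} ∪→ {G,T}; cost 1
per-site changes: [3, 4, 2, 4, 4, 3]; total = 20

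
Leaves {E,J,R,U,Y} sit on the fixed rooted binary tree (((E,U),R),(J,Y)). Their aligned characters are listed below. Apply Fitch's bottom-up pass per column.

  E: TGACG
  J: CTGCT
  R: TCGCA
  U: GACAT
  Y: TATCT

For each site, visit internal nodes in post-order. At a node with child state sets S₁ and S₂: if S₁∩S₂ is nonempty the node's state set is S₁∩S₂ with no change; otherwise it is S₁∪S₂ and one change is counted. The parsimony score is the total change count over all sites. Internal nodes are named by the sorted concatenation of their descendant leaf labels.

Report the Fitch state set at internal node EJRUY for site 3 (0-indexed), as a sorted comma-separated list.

C

site 0, node EU: E={T} ∪ U={G} → {G,T} (+1)
site 0, node ERU: EU={G,T} ∩ R={T} → {T} (+0)
site 0, node JY: J={C} ∪ Y={T} → {C,T} (+1)
site 0, node EJRUY: ERU={T} ∩ JY={C,T} → {T} (+0)
site 1, node EU: E={G} ∪ U={A} → {A,G} (+1)
site 1, node ERU: EU={A,G} ∪ R={C} → {A,C,G} (+1)
site 1, node JY: J={T} ∪ Y={A} → {A,T} (+1)
site 1, node EJRUY: ERU={A,C,G} ∩ JY={A,T} → {A} (+0)
site 2, node EU: E={A} ∪ U={C} → {A,C} (+1)
site 2, node ERU: EU={A,C} ∪ R={G} → {A,C,G} (+1)
site 2, node JY: J={G} ∪ Y={T} → {G,T} (+1)
site 2, node EJRUY: ERU={A,C,G} ∩ JY={G,T} → {G} (+0)
site 3, node EU: E={C} ∪ U={A} → {A,C} (+1)
site 3, node ERU: EU={A,C} ∩ R={C} → {C} (+0)
site 3, node JY: J={C} ∩ Y={C} → {C} (+0)
site 3, node EJRUY: ERU={C} ∩ JY={C} → {C} (+0)
site 4, node EU: E={G} ∪ U={T} → {G,T} (+1)
site 4, node ERU: EU={G,T} ∪ R={A} → {A,G,T} (+1)
site 4, node JY: J={T} ∩ Y={T} → {T} (+0)
site 4, node EJRUY: ERU={A,G,T} ∩ JY={T} → {T} (+0)
per-site changes: [2, 3, 3, 1, 2]; total = 11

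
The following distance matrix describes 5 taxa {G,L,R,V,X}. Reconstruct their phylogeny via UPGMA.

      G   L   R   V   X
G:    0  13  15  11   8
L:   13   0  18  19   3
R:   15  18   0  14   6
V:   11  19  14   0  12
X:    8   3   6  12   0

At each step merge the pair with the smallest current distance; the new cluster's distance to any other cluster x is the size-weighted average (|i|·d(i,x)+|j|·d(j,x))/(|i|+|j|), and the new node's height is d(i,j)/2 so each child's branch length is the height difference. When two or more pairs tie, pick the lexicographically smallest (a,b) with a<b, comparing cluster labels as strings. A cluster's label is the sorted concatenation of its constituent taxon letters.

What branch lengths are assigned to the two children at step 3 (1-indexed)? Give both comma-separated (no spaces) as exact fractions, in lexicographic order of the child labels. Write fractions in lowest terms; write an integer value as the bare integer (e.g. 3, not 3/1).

1. join L+X (d=3) ⇒ LX; edges |L|=3/2, |X|=3/2
  updated: d(G,LX)=21/2, d(LX,R)=12, d(LX,V)=31/2
2. join G+LX (d=21/2) ⇒ GLX; edges |G|=21/4, |LX|=15/4
  updated: d(GLX,R)=13, d(GLX,V)=14
3. join GLX+R (d=13) ⇒ GLRX; edges |GLX|=5/4, |R|=13/2
  updated: d(GLRX,V)=14
4. join GLRX+V (d=14) ⇒ GLRVX; edges |GLRX|=1/2, |V|=7
final tree: (((G:21/4,(L:3/2,X:3/2):15/4):5/4,R:13/2):1/2,V:7)
total length: 109/4

5/4,13/2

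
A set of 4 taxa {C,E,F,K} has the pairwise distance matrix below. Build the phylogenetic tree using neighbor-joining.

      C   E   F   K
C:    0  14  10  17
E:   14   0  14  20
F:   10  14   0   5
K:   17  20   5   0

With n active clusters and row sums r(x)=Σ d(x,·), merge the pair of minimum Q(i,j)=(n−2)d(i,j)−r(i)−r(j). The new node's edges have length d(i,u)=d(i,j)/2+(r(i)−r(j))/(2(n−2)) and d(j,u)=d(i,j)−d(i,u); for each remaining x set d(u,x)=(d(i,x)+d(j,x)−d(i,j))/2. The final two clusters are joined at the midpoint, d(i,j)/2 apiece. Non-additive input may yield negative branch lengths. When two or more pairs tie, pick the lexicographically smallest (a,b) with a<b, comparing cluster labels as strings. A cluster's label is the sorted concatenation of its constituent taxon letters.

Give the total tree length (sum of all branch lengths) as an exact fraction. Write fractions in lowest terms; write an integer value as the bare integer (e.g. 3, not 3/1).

99/4

1. join C+E (d=14, Q=-61) ⇒ CE; edges |C|=21/4, |E|=35/4
  updated: d(CE,F)=5, d(CE,K)=23/2
2. join CE+F (d=5, Q=-43/2) ⇒ CEF; edges |CE|=23/4, |F|=-3/4
  updated: d(CEF,K)=23/4
3. join CEF+K (d=23/4) ⇒ CEFK; edges |CEF|=23/8, |K|=23/8
final tree: (((C:21/4,E:35/4):23/4,F:-3/4):23/8,K:23/8)
total length: 99/4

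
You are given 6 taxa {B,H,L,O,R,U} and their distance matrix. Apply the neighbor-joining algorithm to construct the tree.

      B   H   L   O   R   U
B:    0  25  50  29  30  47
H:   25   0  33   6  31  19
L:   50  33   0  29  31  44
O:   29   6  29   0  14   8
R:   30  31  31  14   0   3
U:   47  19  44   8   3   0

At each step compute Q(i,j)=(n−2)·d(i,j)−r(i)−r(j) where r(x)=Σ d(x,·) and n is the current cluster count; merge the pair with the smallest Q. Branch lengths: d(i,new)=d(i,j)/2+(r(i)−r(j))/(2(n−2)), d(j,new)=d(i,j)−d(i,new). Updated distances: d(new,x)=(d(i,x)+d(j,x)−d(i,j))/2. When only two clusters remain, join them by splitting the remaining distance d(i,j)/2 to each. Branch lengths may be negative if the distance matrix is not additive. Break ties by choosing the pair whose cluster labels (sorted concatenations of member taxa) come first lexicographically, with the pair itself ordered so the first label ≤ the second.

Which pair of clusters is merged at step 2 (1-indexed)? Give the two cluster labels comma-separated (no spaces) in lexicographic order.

step 1: merge (R,U) at d=3, Q=-218; branch lengths R→0, U→3; new cluster RU
  updated: d(B,RU)=37, d(H,RU)=47/2, d(L,RU)=36, d(O,RU)=19/2
step 2: merge (B,H) at d=25, Q=-307/2; branch lengths B→257/12, H→43/12; new cluster BH
  updated: d(BH,L)=29, d(BH,O)=5, d(BH,RU)=71/4
step 3: merge (BH,L) at d=29, Q=-351/4; branch lengths BH→63/16, L→401/16; new cluster BHL
  updated: d(BHL,O)=5/2, d(BHL,RU)=99/8
step 4: merge (BHL,O) at d=5/2, Q=-195/8; branch lengths BHL→43/16, O→-3/16; new cluster BHLO
  updated: d(BHLO,RU)=155/16
step 5: merge (BHLO,RU) at d=155/16; branch lengths BHLO→155/32, RU→155/32; new cluster BHLORU
final tree: ((((B:257/12,H:43/12):63/16,L:401/16):43/16,O:-3/16):155/32,(R:0,U:3):155/32)
total length: 1107/16

B,H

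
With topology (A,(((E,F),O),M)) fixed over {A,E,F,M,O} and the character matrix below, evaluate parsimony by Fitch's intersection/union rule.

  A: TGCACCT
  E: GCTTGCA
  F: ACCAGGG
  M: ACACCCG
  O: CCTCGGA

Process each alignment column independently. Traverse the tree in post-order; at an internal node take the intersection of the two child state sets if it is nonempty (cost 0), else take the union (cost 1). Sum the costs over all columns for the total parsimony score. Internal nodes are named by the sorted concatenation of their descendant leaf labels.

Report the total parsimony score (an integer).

[col 0] EF: children E:{G}, F:{A} ∪→ {A,G}; cost 1
[col 0] EFO: children EF:{A,G}, O:{C} ∪→ {A,C,G}; cost 1
[col 0] EFMO: children EFO:{A,C,G}, M:{A} ∩→ {A}; cost 0
[col 0] AEFMO: children A:{T}, EFMO:{A} ∪→ {A,T}; cost 1
[col 1] EF: children E:{C}, F:{C} ∩→ {C}; cost 0
[col 1] EFO: children EF:{C}, O:{C} ∩→ {C}; cost 0
[col 1] EFMO: children EFO:{C}, M:{C} ∩→ {C}; cost 0
[col 1] AEFMO: children A:{G}, EFMO:{C} ∪→ {C,G}; cost 1
[col 2] EF: children E:{T}, F:{C} ∪→ {C,T}; cost 1
[col 2] EFO: children EF:{C,T}, O:{T} ∩→ {T}; cost 0
[col 2] EFMO: children EFO:{T}, M:{A} ∪→ {A,T}; cost 1
[col 2] AEFMO: children A:{C}, EFMO:{A,T} ∪→ {A,C,T}; cost 1
[col 3] EF: children E:{T}, F:{A} ∪→ {A,T}; cost 1
[col 3] EFO: children EF:{A,T}, O:{C} ∪→ {A,C,T}; cost 1
[col 3] EFMO: children EFO:{A,C,T}, M:{C} ∩→ {C}; cost 0
[col 3] AEFMO: children A:{A}, EFMO:{C} ∪→ {A,C}; cost 1
[col 4] EF: children E:{G}, F:{G} ∩→ {G}; cost 0
[col 4] EFO: children EF:{G}, O:{G} ∩→ {G}; cost 0
[col 4] EFMO: children EFO:{G}, M:{C} ∪→ {C,G}; cost 1
[col 4] AEFMO: children A:{C}, EFMO:{C,G} ∩→ {C}; cost 0
[col 5] EF: children E:{C}, F:{G} ∪→ {C,G}; cost 1
[col 5] EFO: children EF:{C,G}, O:{G} ∩→ {G}; cost 0
[col 5] EFMO: children EFO:{G}, M:{C} ∪→ {C,G}; cost 1
[col 5] AEFMO: children A:{C}, EFMO:{C,G} ∩→ {C}; cost 0
[col 6] EF: children E:{A}, F:{G} ∪→ {A,G}; cost 1
[col 6] EFO: children EF:{A,G}, O:{A} ∩→ {A}; cost 0
[col 6] EFMO: children EFO:{A}, M:{G} ∪→ {A,G}; cost 1
[col 6] AEFMO: children A:{T}, EFMO:{A,G} ∪→ {A,G,T}; cost 1
per-site changes: [3, 1, 3, 3, 1, 2, 3]; total = 16

16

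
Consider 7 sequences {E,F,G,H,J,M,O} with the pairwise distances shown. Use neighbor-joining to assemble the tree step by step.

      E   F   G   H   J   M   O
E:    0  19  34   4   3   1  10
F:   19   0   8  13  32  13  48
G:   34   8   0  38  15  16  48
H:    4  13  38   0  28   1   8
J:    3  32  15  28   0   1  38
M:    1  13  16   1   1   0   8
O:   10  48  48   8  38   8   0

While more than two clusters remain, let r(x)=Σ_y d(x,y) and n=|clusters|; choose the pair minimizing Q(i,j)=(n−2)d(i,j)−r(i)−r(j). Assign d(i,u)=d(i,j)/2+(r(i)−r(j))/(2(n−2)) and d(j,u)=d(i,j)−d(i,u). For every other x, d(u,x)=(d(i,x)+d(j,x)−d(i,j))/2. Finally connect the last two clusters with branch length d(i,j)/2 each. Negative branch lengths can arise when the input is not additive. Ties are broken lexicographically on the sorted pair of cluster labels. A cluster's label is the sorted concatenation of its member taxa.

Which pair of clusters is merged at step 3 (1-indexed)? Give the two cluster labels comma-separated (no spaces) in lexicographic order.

1. join F+G (d=8, Q=-252) ⇒ FG; edges |F|=7/5, |G|=33/5
  updated: d(E,FG)=45/2, d(FG,H)=43/2, d(FG,J)=39/2, d(FG,M)=21/2, d(FG,O)=44
2. join H+O (d=8, Q=-277/2) ⇒ HO; edges |H|=-27/16, |O|=155/16
  updated: d(E,HO)=3, d(FG,HO)=115/4, d(HO,J)=29, d(HO,M)=1/2
3. join E+HO (d=3, Q=-327/4) ⇒ EHO; edges |E|=-91/24, |HO|=163/24
  updated: d(EHO,FG)=193/8, d(EHO,J)=29/2, d(EHO,M)=-3/4
4. join EHO+M (d=-3/4, Q=-401/8) ⇒ EHMO; edges |EHO|=205/32, |M|=-229/32
  updated: d(EHMO,FG)=283/16, d(EHMO,J)=65/8
5. join EHMO+FG (d=283/16, Q=-725/16) ⇒ EFGHMO; edges |EHMO|=101/32, |FG|=465/32
  updated: d(EFGHMO,J)=159/32
6. join EFGHMO+J (d=159/32) ⇒ EFGHJMO; edges |EFGHMO|=159/64, |J|=159/64
final tree: ((((E:-91/24,(H:-27/16,O:155/16):163/24):205/32,M:-229/32):101/32,(F:7/5,G:33/5):465/32):159/64,J:159/64)
total length: 1309/32

E,HO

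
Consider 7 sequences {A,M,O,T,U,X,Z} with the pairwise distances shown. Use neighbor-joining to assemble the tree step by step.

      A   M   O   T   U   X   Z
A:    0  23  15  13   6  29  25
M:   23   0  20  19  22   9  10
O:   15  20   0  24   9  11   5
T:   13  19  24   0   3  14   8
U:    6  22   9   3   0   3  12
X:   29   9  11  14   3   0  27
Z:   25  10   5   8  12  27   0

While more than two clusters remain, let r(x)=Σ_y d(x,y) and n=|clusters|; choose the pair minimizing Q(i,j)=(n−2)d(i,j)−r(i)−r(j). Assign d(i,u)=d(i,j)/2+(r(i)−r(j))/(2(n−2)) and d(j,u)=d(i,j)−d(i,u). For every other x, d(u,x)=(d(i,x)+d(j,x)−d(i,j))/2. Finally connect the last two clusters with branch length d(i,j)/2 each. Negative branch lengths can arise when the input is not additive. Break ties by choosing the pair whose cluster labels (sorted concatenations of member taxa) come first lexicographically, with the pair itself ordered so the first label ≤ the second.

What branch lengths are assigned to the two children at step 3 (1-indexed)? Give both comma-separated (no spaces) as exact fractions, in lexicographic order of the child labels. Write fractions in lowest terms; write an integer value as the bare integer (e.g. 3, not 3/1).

iteration 1: select M,X (d=9, Q=-151); attach at lengths (11/2, 7/2); label the merged cluster MX
  updated: d(A,MX)=43/2, d(MX,O)=11, d(MX,T)=12, d(MX,U)=8, d(MX,Z)=14
iteration 2: select O,Z (d=5, Q=-108); attach at lengths (5/2, 5/2); label the merged cluster OZ
  updated: d(A,OZ)=35/2, d(MX,OZ)=10, d(OZ,T)=27/2, d(OZ,U)=8
iteration 3: select MX,OZ (d=10, Q=-141/2); attach at lengths (65/12, 55/12); label the merged cluster MOXZ
  updated: d(A,MOXZ)=29/2, d(MOXZ,T)=31/4, d(MOXZ,U)=3
iteration 4: select A,U (d=6, Q=-67/2); attach at lengths (67/8, -19/8); label the merged cluster AU
  updated: d(AU,MOXZ)=23/4, d(AU,T)=5
iteration 5: select AU,MOXZ (d=23/4, Q=-37/2); attach at lengths (3/2, 17/4); label the merged cluster AMOUXZ
  updated: d(AMOUXZ,T)=7/2
iteration 6: select AMOUXZ,T (d=7/2); attach at lengths (7/4, 7/4); label the merged cluster AMOTUXZ
final tree: (((A:67/8,U:-19/8):3/2,((M:11/2,X:7/2):65/12,(O:5/2,Z:5/2):55/12):17/4):7/4,T:7/4)
total length: 157/4

65/12,55/12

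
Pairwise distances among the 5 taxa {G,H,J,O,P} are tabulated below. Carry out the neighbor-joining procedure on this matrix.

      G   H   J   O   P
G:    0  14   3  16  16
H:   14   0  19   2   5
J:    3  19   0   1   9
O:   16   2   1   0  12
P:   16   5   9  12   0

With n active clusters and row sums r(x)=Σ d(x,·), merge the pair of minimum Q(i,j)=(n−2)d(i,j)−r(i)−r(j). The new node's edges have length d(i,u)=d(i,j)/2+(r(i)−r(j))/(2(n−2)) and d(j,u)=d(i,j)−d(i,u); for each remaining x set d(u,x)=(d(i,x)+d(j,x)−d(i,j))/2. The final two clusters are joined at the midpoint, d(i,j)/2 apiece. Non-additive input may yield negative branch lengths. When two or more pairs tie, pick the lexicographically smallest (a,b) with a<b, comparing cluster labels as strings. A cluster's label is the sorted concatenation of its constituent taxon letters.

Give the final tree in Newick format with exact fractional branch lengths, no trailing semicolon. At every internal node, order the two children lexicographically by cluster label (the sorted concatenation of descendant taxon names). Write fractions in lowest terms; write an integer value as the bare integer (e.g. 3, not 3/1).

iteration 1: select G,J (d=3, Q=-72); attach at lengths (13/3, -4/3); label the merged cluster GJ
  updated: d(GJ,H)=15, d(GJ,O)=7, d(GJ,P)=11
iteration 2: select GJ,O (d=7, Q=-40); attach at lengths (13/2, 1/2); label the merged cluster GJO
  updated: d(GJO,H)=5, d(GJO,P)=8
iteration 3: select GJO,H (d=5, Q=-18); attach at lengths (4, 1); label the merged cluster GHJO
  updated: d(GHJO,P)=4
iteration 4: select GHJO,P (d=4); attach at lengths (2, 2); label the merged cluster GHJOP
final tree: ((((G:13/3,J:-4/3):13/2,O:1/2):4,H:1):2,P:2)
total length: 19

((((G:13/3,J:-4/3):13/2,O:1/2):4,H:1):2,P:2)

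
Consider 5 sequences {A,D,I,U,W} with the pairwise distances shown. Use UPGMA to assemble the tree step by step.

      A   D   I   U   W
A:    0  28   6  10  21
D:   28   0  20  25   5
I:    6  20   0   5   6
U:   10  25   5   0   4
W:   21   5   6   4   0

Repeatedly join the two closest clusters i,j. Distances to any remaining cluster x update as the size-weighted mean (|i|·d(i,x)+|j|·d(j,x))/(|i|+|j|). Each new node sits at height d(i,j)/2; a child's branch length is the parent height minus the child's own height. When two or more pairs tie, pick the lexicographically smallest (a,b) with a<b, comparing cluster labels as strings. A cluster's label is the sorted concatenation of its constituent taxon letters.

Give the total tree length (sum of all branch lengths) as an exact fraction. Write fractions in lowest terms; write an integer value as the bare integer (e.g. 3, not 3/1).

step 1: merge (U,W) at d=4; branch lengths U→2, W→2; new cluster UW
  updated: d(A,UW)=31/2, d(D,UW)=15, d(I,UW)=11/2
step 2: merge (I,UW) at d=11/2; branch lengths I→11/4, UW→3/4; new cluster IUW
  updated: d(A,IUW)=37/3, d(D,IUW)=50/3
step 3: merge (A,IUW) at d=37/3; branch lengths A→37/6, IUW→41/12; new cluster AIUW
  updated: d(AIUW,D)=39/2
step 4: merge (AIUW,D) at d=39/2; branch lengths AIUW→43/12, D→39/4; new cluster ADIUW
final tree: ((A:37/6,(I:11/4,(U:2,W:2):3/4):41/12):43/12,D:39/4)
total length: 365/12

365/12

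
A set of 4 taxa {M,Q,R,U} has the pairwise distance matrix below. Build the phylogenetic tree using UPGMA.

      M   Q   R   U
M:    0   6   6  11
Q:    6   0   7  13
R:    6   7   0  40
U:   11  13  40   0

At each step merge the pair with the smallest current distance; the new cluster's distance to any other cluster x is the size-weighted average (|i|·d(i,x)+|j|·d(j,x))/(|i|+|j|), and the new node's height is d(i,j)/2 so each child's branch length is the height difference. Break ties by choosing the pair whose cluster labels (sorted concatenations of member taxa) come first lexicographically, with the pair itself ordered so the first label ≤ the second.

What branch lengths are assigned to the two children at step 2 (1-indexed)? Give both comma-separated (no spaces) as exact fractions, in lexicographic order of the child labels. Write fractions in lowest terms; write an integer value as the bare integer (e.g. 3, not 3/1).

1/4,13/4

1. join M+Q (d=6) ⇒ MQ; edges |M|=3, |Q|=3
  updated: d(MQ,R)=13/2, d(MQ,U)=12
2. join MQ+R (d=13/2) ⇒ MQR; edges |MQ|=1/4, |R|=13/4
  updated: d(MQR,U)=64/3
3. join MQR+U (d=64/3) ⇒ MQRU; edges |MQR|=89/12, |U|=32/3
final tree: (((M:3,Q:3):1/4,R:13/4):89/12,U:32/3)
total length: 331/12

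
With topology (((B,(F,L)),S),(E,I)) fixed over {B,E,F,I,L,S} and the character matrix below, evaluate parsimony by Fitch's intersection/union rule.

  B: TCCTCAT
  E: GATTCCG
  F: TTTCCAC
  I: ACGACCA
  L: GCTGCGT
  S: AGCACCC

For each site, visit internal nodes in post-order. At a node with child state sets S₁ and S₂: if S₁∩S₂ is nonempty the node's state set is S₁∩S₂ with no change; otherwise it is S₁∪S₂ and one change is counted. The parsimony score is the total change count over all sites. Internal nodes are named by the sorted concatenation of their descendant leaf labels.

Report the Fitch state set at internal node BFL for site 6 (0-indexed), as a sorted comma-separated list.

T

[col 0] FL: children F:{T}, L:{G} ∪→ {G,T}; cost 1
[col 0] BFL: children B:{T}, FL:{G,T} ∩→ {T}; cost 0
[col 0] BFLS: children BFL:{T}, S:{A} ∪→ {A,T}; cost 1
[col 0] EI: children E:{G}, I:{A} ∪→ {A,G}; cost 1
[col 0] BEFILS: children BFLS:{A,T}, EI:{A,G} ∩→ {A}; cost 0
[col 1] FL: children F:{T}, L:{C} ∪→ {C,T}; cost 1
[col 1] BFL: children B:{C}, FL:{C,T} ∩→ {C}; cost 0
[col 1] BFLS: children BFL:{C}, S:{G} ∪→ {C,G}; cost 1
[col 1] EI: children E:{A}, I:{C} ∪→ {A,C}; cost 1
[col 1] BEFILS: children BFLS:{C,G}, EI:{A,C} ∩→ {C}; cost 0
[col 2] FL: children F:{T}, L:{T} ∩→ {T}; cost 0
[col 2] BFL: children B:{C}, FL:{T} ∪→ {C,T}; cost 1
[col 2] BFLS: children BFL:{C,T}, S:{C} ∩→ {C}; cost 0
[col 2] EI: children E:{T}, I:{G} ∪→ {G,T}; cost 1
[col 2] BEFILS: children BFLS:{C}, EI:{G,T} ∪→ {C,G,T}; cost 1
[col 3] FL: children F:{C}, L:{G} ∪→ {C,G}; cost 1
[col 3] BFL: children B:{T}, FL:{C,G} ∪→ {C,G,T}; cost 1
[col 3] BFLS: children BFL:{C,G,T}, S:{A} ∪→ {A,C,G,T}; cost 1
[col 3] EI: children E:{T}, I:{A} ∪→ {A,T}; cost 1
[col 3] BEFILS: children BFLS:{A,C,G,T}, EI:{A,T} ∩→ {A,T}; cost 0
[col 4] FL: children F:{C}, L:{C} ∩→ {C}; cost 0
[col 4] BFL: children B:{C}, FL:{C} ∩→ {C}; cost 0
[col 4] BFLS: children BFL:{C}, S:{C} ∩→ {C}; cost 0
[col 4] EI: children E:{C}, I:{C} ∩→ {C}; cost 0
[col 4] BEFILS: children BFLS:{C}, EI:{C} ∩→ {C}; cost 0
[col 5] FL: children F:{A}, L:{G} ∪→ {A,G}; cost 1
[col 5] BFL: children B:{A}, FL:{A,G} ∩→ {A}; cost 0
[col 5] BFLS: children BFL:{A}, S:{C} ∪→ {A,C}; cost 1
[col 5] EI: children E:{C}, I:{C} ∩→ {C}; cost 0
[col 5] BEFILS: children BFLS:{A,C}, EI:{C} ∩→ {C}; cost 0
[col 6] FL: children F:{C}, L:{T} ∪→ {C,T}; cost 1
[col 6] BFL: children B:{T}, FL:{C,T} ∩→ {T}; cost 0
[col 6] BFLS: children BFL:{T}, S:{C} ∪→ {C,T}; cost 1
[col 6] EI: children E:{G}, I:{A} ∪→ {A,G}; cost 1
[col 6] BEFILS: children BFLS:{C,T}, EI:{A,G} ∪→ {A,C,G,T}; cost 1
per-site changes: [3, 3, 3, 4, 0, 2, 4]; total = 19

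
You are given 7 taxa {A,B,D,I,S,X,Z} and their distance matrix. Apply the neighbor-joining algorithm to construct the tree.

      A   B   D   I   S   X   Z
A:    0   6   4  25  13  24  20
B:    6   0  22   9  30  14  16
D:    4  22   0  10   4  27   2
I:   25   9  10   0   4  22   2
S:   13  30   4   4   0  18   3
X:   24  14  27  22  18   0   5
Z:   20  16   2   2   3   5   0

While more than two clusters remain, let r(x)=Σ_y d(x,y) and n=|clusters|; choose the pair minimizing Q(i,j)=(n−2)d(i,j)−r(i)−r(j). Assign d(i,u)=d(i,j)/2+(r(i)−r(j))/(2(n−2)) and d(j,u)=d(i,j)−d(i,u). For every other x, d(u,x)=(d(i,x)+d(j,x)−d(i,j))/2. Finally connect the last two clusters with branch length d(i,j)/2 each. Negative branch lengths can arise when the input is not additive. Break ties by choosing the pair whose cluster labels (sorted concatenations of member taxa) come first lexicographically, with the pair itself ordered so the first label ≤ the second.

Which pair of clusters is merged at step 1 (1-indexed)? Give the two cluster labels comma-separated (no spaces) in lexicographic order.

step 1: merge (A,B) at d=6, Q=-159; branch lengths A→5/2, B→7/2; new cluster AB
  updated: d(AB,D)=10, d(AB,I)=14, d(AB,S)=37/2, d(AB,X)=16, d(AB,Z)=15
step 2: merge (AB,X) at d=16, Q=-195/2; branch lengths AB→99/16, X→157/16; new cluster ABX
  updated: d(ABX,D)=21/2, d(ABX,I)=10, d(ABX,S)=41/4, d(ABX,Z)=2
step 3: merge (ABX,Z) at d=2, Q=-143/4; branch lengths ABX→119/24, Z→-71/24; new cluster ABXZ
  updated: d(ABXZ,D)=21/4, d(ABXZ,I)=5, d(ABXZ,S)=45/8
step 4: merge (ABXZ,I) at d=5, Q=-199/8; branch lengths ABXZ→55/32, I→105/32; new cluster ABIXZ
  updated: d(ABIXZ,D)=41/8, d(ABIXZ,S)=37/16
step 5: merge (ABIXZ,D) at d=41/8, Q=-183/16; branch lengths ABIXZ→55/32, D→109/32; new cluster ABDIXZ
  updated: d(ABDIXZ,S)=19/32
step 6: merge (ABDIXZ,S) at d=19/32; branch lengths ABDIXZ→19/64, S→19/64; new cluster ABDISXZ
final tree: ((((((A:5/2,B:7/2):99/16,X:157/16):119/24,Z:-71/24):55/32,I:105/32):55/32,D:109/32):19/64,S:19/64)
total length: 1111/32

A,B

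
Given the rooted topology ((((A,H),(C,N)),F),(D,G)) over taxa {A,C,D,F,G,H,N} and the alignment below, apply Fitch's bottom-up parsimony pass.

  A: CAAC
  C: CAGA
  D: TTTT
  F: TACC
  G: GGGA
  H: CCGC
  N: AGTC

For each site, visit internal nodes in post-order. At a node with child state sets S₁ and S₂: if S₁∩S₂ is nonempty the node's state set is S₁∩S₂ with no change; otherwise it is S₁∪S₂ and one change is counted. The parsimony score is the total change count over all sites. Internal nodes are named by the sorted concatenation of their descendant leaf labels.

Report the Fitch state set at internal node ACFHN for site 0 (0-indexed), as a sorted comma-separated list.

C,T

site 0, node AH: A={C} ∩ H={C} → {C} (+0)
site 0, node CN: C={C} ∪ N={A} → {A,C} (+1)
site 0, node ACHN: AH={C} ∩ CN={A,C} → {C} (+0)
site 0, node ACFHN: ACHN={C} ∪ F={T} → {C,T} (+1)
site 0, node DG: D={T} ∪ G={G} → {G,T} (+1)
site 0, node ACDFGHN: ACFHN={C,T} ∩ DG={G,T} → {T} (+0)
site 1, node AH: A={A} ∪ H={C} → {A,C} (+1)
site 1, node CN: C={A} ∪ N={G} → {A,G} (+1)
site 1, node ACHN: AH={A,C} ∩ CN={A,G} → {A} (+0)
site 1, node ACFHN: ACHN={A} ∩ F={A} → {A} (+0)
site 1, node DG: D={T} ∪ G={G} → {G,T} (+1)
site 1, node ACDFGHN: ACFHN={A} ∪ DG={G,T} → {A,G,T} (+1)
site 2, node AH: A={A} ∪ H={G} → {A,G} (+1)
site 2, node CN: C={G} ∪ N={T} → {G,T} (+1)
site 2, node ACHN: AH={A,G} ∩ CN={G,T} → {G} (+0)
site 2, node ACFHN: ACHN={G} ∪ F={C} → {C,G} (+1)
site 2, node DG: D={T} ∪ G={G} → {G,T} (+1)
site 2, node ACDFGHN: ACFHN={C,G} ∩ DG={G,T} → {G} (+0)
site 3, node AH: A={C} ∩ H={C} → {C} (+0)
site 3, node CN: C={A} ∪ N={C} → {A,C} (+1)
site 3, node ACHN: AH={C} ∩ CN={A,C} → {C} (+0)
site 3, node ACFHN: ACHN={C} ∩ F={C} → {C} (+0)
site 3, node DG: D={T} ∪ G={A} → {A,T} (+1)
site 3, node ACDFGHN: ACFHN={C} ∪ DG={A,T} → {A,C,T} (+1)
per-site changes: [3, 4, 4, 3]; total = 14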